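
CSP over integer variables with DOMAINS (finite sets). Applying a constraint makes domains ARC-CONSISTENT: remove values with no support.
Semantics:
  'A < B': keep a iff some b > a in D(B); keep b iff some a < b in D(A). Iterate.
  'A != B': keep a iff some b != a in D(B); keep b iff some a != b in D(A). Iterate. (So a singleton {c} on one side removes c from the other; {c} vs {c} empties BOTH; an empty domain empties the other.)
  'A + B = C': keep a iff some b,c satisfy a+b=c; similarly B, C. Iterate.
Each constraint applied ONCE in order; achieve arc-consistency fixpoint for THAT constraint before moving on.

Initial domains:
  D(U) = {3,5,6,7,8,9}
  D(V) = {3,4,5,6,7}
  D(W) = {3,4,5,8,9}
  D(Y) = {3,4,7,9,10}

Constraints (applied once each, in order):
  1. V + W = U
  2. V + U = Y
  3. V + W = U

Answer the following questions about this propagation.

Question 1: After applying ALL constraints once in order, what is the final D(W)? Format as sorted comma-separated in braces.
Answer: {3,4}

Derivation:
Constraint 1 (V + W = U) on D(V)={3,4,5,6,7} D(W)={3,4,5,8,9} D(U)={3,5,6,7,8,9}: V {3,4,5,6,7}->{3,4,5,6}; W {3,4,5,8,9}->{3,4,5}; U {3,5,6,7,8,9}->{6,7,8,9}
Constraint 2 (V + U = Y) on D(V)={3,4,5,6} D(U)={6,7,8,9} D(Y)={3,4,7,9,10}: V {3,4,5,6}->{3,4}; U {6,7,8,9}->{6,7}; Y {3,4,7,9,10}->{9,10}
Constraint 3 (V + W = U) on D(V)={3,4} D(W)={3,4,5} D(U)={6,7}: W {3,4,5}->{3,4}
So after all 3 constraints: D(W) = {3,4}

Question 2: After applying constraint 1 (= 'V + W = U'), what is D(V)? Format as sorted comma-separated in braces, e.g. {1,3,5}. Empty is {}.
Answer: {3,4,5,6}

Derivation:
Constraint 1 (V + W = U) on D(V)={3,4,5,6,7} D(W)={3,4,5,8,9} D(U)={3,5,6,7,8,9}: V {3,4,5,6,7}->{3,4,5,6}; W {3,4,5,8,9}->{3,4,5}; U {3,5,6,7,8,9}->{6,7,8,9}
So after constraint 1: D(V) = {3,4,5,6}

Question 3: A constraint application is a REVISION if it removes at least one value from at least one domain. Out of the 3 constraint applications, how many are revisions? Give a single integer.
Constraint 1 (V + W = U) on D(V)={3,4,5,6,7} D(W)={3,4,5,8,9} D(U)={3,5,6,7,8,9}: V {3,4,5,6,7}->{3,4,5,6}; W {3,4,5,8,9}->{3,4,5}; U {3,5,6,7,8,9}->{6,7,8,9} => REVISION
Constraint 2 (V + U = Y) on D(V)={3,4,5,6} D(U)={6,7,8,9} D(Y)={3,4,7,9,10}: V {3,4,5,6}->{3,4}; U {6,7,8,9}->{6,7}; Y {3,4,7,9,10}->{9,10} => REVISION
Constraint 3 (V + W = U) on D(V)={3,4} D(W)={3,4,5} D(U)={6,7}: W {3,4,5}->{3,4} => REVISION
Total revisions = 3

Answer: 3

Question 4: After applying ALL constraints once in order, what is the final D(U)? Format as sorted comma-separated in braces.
Constraint 1 (V + W = U) on D(V)={3,4,5,6,7} D(W)={3,4,5,8,9} D(U)={3,5,6,7,8,9}: V {3,4,5,6,7}->{3,4,5,6}; W {3,4,5,8,9}->{3,4,5}; U {3,5,6,7,8,9}->{6,7,8,9}
Constraint 2 (V + U = Y) on D(V)={3,4,5,6} D(U)={6,7,8,9} D(Y)={3,4,7,9,10}: V {3,4,5,6}->{3,4}; U {6,7,8,9}->{6,7}; Y {3,4,7,9,10}->{9,10}
Constraint 3 (V + W = U) on D(V)={3,4} D(W)={3,4,5} D(U)={6,7}: W {3,4,5}->{3,4}
So after all 3 constraints: D(U) = {6,7}

Answer: {6,7}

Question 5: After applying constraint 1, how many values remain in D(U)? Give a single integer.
Constraint 1 (V + W = U) on D(V)={3,4,5,6,7} D(W)={3,4,5,8,9} D(U)={3,5,6,7,8,9}: V {3,4,5,6,7}->{3,4,5,6}; W {3,4,5,8,9}->{3,4,5}; U {3,5,6,7,8,9}->{6,7,8,9}
So after constraint 1: D(U)={6,7,8,9}, size = 4

Answer: 4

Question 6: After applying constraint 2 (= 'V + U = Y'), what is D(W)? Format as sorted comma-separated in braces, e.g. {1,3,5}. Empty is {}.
Answer: {3,4,5}

Derivation:
Constraint 1 (V + W = U) on D(V)={3,4,5,6,7} D(W)={3,4,5,8,9} D(U)={3,5,6,7,8,9}: V {3,4,5,6,7}->{3,4,5,6}; W {3,4,5,8,9}->{3,4,5}; U {3,5,6,7,8,9}->{6,7,8,9}
Constraint 2 (V + U = Y) on D(V)={3,4,5,6} D(U)={6,7,8,9} D(Y)={3,4,7,9,10}: V {3,4,5,6}->{3,4}; U {6,7,8,9}->{6,7}; Y {3,4,7,9,10}->{9,10}
So after constraint 2: D(W) = {3,4,5}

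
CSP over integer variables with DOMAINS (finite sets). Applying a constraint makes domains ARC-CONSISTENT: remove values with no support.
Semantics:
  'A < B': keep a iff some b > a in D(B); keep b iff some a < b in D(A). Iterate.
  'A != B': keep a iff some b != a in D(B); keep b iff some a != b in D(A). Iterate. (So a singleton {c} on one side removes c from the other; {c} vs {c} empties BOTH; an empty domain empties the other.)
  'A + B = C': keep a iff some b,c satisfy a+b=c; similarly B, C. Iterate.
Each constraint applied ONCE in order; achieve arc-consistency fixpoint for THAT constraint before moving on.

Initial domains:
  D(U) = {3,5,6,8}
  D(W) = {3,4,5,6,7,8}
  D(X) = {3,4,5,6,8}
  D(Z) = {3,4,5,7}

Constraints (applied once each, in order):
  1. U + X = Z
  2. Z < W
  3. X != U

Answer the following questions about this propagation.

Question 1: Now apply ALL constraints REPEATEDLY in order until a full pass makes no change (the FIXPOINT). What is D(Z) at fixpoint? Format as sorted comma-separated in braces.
pass 0 (initial): D(Z)={3,4,5,7}
pass 1: U {3,5,6,8}->{3}; W {3,4,5,6,7,8}->{8}; X {3,4,5,6,8}->{4}; Z {3,4,5,7}->{7}
pass 2: no change
Fixpoint after 2 passes: D(Z) = {7}

Answer: {7}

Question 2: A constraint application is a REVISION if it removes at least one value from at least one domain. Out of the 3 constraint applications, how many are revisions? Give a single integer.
Answer: 2

Derivation:
Constraint 1 (U + X = Z) on D(U)={3,5,6,8} D(X)={3,4,5,6,8} D(Z)={3,4,5,7}: U {3,5,6,8}->{3}; X {3,4,5,6,8}->{4}; Z {3,4,5,7}->{7} => REVISION
Constraint 2 (Z < W) on D(Z)={7} D(W)={3,4,5,6,7,8}: W {3,4,5,6,7,8}->{8} => REVISION
Constraint 3 (X != U) on D(X)={4} D(U)={3}: no change => not a revision
Total revisions = 2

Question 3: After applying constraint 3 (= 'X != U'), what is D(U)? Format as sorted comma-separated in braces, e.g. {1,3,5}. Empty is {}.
Constraint 1 (U + X = Z) on D(U)={3,5,6,8} D(X)={3,4,5,6,8} D(Z)={3,4,5,7}: U {3,5,6,8}->{3}; X {3,4,5,6,8}->{4}; Z {3,4,5,7}->{7}
Constraint 2 (Z < W) on D(Z)={7} D(W)={3,4,5,6,7,8}: W {3,4,5,6,7,8}->{8}
Constraint 3 (X != U) on D(X)={4} D(U)={3}: no change
So after constraint 3: D(U) = {3}

Answer: {3}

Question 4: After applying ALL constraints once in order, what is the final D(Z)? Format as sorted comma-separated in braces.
Answer: {7}

Derivation:
Constraint 1 (U + X = Z) on D(U)={3,5,6,8} D(X)={3,4,5,6,8} D(Z)={3,4,5,7}: U {3,5,6,8}->{3}; X {3,4,5,6,8}->{4}; Z {3,4,5,7}->{7}
Constraint 2 (Z < W) on D(Z)={7} D(W)={3,4,5,6,7,8}: W {3,4,5,6,7,8}->{8}
Constraint 3 (X != U) on D(X)={4} D(U)={3}: no change
So after all 3 constraints: D(Z) = {7}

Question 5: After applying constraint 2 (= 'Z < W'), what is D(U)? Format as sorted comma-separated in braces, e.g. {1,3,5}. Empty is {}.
Constraint 1 (U + X = Z) on D(U)={3,5,6,8} D(X)={3,4,5,6,8} D(Z)={3,4,5,7}: U {3,5,6,8}->{3}; X {3,4,5,6,8}->{4}; Z {3,4,5,7}->{7}
Constraint 2 (Z < W) on D(Z)={7} D(W)={3,4,5,6,7,8}: W {3,4,5,6,7,8}->{8}
So after constraint 2: D(U) = {3}

Answer: {3}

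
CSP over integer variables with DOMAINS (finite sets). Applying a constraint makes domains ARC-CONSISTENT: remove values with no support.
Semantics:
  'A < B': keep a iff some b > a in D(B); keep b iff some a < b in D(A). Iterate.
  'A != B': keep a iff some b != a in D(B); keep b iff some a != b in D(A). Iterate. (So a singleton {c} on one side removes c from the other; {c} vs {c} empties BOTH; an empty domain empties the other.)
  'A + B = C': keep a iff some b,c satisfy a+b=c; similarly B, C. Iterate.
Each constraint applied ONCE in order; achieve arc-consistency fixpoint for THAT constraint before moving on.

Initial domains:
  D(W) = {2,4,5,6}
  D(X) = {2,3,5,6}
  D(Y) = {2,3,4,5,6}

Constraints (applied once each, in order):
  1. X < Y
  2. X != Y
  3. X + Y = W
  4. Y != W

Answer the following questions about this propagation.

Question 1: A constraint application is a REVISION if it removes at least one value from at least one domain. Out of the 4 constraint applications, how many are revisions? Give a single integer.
Constraint 1 (X < Y) on D(X)={2,3,5,6} D(Y)={2,3,4,5,6}: X {2,3,5,6}->{2,3,5}; Y {2,3,4,5,6}->{3,4,5,6} => REVISION
Constraint 2 (X != Y) on D(X)={2,3,5} D(Y)={3,4,5,6}: no change => not a revision
Constraint 3 (X + Y = W) on D(X)={2,3,5} D(Y)={3,4,5,6} D(W)={2,4,5,6}: X {2,3,5}->{2,3}; Y {3,4,5,6}->{3,4}; W {2,4,5,6}->{5,6} => REVISION
Constraint 4 (Y != W) on D(Y)={3,4} D(W)={5,6}: no change => not a revision
Total revisions = 2

Answer: 2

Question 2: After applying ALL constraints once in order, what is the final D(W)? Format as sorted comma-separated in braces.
Answer: {5,6}

Derivation:
Constraint 1 (X < Y) on D(X)={2,3,5,6} D(Y)={2,3,4,5,6}: X {2,3,5,6}->{2,3,5}; Y {2,3,4,5,6}->{3,4,5,6}
Constraint 2 (X != Y) on D(X)={2,3,5} D(Y)={3,4,5,6}: no change
Constraint 3 (X + Y = W) on D(X)={2,3,5} D(Y)={3,4,5,6} D(W)={2,4,5,6}: X {2,3,5}->{2,3}; Y {3,4,5,6}->{3,4}; W {2,4,5,6}->{5,6}
Constraint 4 (Y != W) on D(Y)={3,4} D(W)={5,6}: no change
So after all 4 constraints: D(W) = {5,6}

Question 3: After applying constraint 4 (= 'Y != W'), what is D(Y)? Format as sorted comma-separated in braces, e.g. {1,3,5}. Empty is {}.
Answer: {3,4}

Derivation:
Constraint 1 (X < Y) on D(X)={2,3,5,6} D(Y)={2,3,4,5,6}: X {2,3,5,6}->{2,3,5}; Y {2,3,4,5,6}->{3,4,5,6}
Constraint 2 (X != Y) on D(X)={2,3,5} D(Y)={3,4,5,6}: no change
Constraint 3 (X + Y = W) on D(X)={2,3,5} D(Y)={3,4,5,6} D(W)={2,4,5,6}: X {2,3,5}->{2,3}; Y {3,4,5,6}->{3,4}; W {2,4,5,6}->{5,6}
Constraint 4 (Y != W) on D(Y)={3,4} D(W)={5,6}: no change
So after constraint 4: D(Y) = {3,4}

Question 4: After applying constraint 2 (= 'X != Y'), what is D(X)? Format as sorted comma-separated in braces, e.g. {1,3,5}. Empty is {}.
Answer: {2,3,5}

Derivation:
Constraint 1 (X < Y) on D(X)={2,3,5,6} D(Y)={2,3,4,5,6}: X {2,3,5,6}->{2,3,5}; Y {2,3,4,5,6}->{3,4,5,6}
Constraint 2 (X != Y) on D(X)={2,3,5} D(Y)={3,4,5,6}: no change
So after constraint 2: D(X) = {2,3,5}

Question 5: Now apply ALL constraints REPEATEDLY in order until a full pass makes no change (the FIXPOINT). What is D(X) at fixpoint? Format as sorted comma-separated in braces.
pass 0 (initial): D(X)={2,3,5,6}
pass 1: W {2,4,5,6}->{5,6}; X {2,3,5,6}->{2,3}; Y {2,3,4,5,6}->{3,4}
pass 2: no change
Fixpoint after 2 passes: D(X) = {2,3}

Answer: {2,3}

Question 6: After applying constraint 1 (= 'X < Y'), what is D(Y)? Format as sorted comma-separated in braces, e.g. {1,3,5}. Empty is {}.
Constraint 1 (X < Y) on D(X)={2,3,5,6} D(Y)={2,3,4,5,6}: X {2,3,5,6}->{2,3,5}; Y {2,3,4,5,6}->{3,4,5,6}
So after constraint 1: D(Y) = {3,4,5,6}

Answer: {3,4,5,6}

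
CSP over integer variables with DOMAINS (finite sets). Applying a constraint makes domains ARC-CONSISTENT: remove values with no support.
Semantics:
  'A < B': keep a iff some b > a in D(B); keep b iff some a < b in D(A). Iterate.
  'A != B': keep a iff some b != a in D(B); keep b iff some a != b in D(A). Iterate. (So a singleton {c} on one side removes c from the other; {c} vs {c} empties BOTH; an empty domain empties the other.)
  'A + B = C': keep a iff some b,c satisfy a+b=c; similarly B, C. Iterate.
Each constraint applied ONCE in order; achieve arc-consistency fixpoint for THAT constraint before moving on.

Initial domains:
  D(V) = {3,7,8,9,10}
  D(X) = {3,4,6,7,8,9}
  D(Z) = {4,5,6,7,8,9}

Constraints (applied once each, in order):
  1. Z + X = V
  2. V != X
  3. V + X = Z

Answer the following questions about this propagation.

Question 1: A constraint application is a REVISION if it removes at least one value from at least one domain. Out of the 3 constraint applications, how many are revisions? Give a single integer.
Constraint 1 (Z + X = V) on D(Z)={4,5,6,7,8,9} D(X)={3,4,6,7,8,9} D(V)={3,7,8,9,10}: Z {4,5,6,7,8,9}->{4,5,6,7}; X {3,4,6,7,8,9}->{3,4,6}; V {3,7,8,9,10}->{7,8,9,10} => REVISION
Constraint 2 (V != X) on D(V)={7,8,9,10} D(X)={3,4,6}: no change => not a revision
Constraint 3 (V + X = Z) on D(V)={7,8,9,10} D(X)={3,4,6} D(Z)={4,5,6,7}: V {7,8,9,10}->{}; X {3,4,6}->{}; Z {4,5,6,7}->{} => REVISION
Total revisions = 2

Answer: 2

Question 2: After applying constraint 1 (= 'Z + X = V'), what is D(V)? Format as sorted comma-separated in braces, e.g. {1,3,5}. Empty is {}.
Constraint 1 (Z + X = V) on D(Z)={4,5,6,7,8,9} D(X)={3,4,6,7,8,9} D(V)={3,7,8,9,10}: Z {4,5,6,7,8,9}->{4,5,6,7}; X {3,4,6,7,8,9}->{3,4,6}; V {3,7,8,9,10}->{7,8,9,10}
So after constraint 1: D(V) = {7,8,9,10}

Answer: {7,8,9,10}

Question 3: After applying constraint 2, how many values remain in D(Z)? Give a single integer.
Constraint 1 (Z + X = V) on D(Z)={4,5,6,7,8,9} D(X)={3,4,6,7,8,9} D(V)={3,7,8,9,10}: Z {4,5,6,7,8,9}->{4,5,6,7}; X {3,4,6,7,8,9}->{3,4,6}; V {3,7,8,9,10}->{7,8,9,10}
Constraint 2 (V != X) on D(V)={7,8,9,10} D(X)={3,4,6}: no change
So after constraint 2: D(Z)={4,5,6,7}, size = 4

Answer: 4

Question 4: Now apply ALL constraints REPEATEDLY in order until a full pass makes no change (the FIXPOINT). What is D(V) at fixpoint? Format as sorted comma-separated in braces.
pass 0 (initial): D(V)={3,7,8,9,10}
pass 1: V {3,7,8,9,10}->{}; X {3,4,6,7,8,9}->{}; Z {4,5,6,7,8,9}->{}
pass 2: no change
Fixpoint after 2 passes: D(V) = {}

Answer: {}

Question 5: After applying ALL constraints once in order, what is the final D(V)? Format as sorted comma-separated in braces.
Answer: {}

Derivation:
Constraint 1 (Z + X = V) on D(Z)={4,5,6,7,8,9} D(X)={3,4,6,7,8,9} D(V)={3,7,8,9,10}: Z {4,5,6,7,8,9}->{4,5,6,7}; X {3,4,6,7,8,9}->{3,4,6}; V {3,7,8,9,10}->{7,8,9,10}
Constraint 2 (V != X) on D(V)={7,8,9,10} D(X)={3,4,6}: no change
Constraint 3 (V + X = Z) on D(V)={7,8,9,10} D(X)={3,4,6} D(Z)={4,5,6,7}: V {7,8,9,10}->{}; X {3,4,6}->{}; Z {4,5,6,7}->{}
So after all 3 constraints: D(V) = {}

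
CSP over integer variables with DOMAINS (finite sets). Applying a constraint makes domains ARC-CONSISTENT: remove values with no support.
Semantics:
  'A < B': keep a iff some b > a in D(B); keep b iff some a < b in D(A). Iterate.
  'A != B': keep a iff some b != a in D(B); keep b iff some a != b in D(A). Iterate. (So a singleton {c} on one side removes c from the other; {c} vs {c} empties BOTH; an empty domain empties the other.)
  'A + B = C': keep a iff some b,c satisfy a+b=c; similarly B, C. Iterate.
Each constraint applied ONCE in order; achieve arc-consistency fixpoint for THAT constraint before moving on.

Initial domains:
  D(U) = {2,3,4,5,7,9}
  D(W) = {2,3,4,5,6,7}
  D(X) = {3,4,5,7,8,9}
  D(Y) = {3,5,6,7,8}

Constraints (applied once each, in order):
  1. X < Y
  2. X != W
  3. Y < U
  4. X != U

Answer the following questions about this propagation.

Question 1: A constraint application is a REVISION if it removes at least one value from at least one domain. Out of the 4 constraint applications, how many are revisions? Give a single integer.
Answer: 2

Derivation:
Constraint 1 (X < Y) on D(X)={3,4,5,7,8,9} D(Y)={3,5,6,7,8}: X {3,4,5,7,8,9}->{3,4,5,7}; Y {3,5,6,7,8}->{5,6,7,8} => REVISION
Constraint 2 (X != W) on D(X)={3,4,5,7} D(W)={2,3,4,5,6,7}: no change => not a revision
Constraint 3 (Y < U) on D(Y)={5,6,7,8} D(U)={2,3,4,5,7,9}: U {2,3,4,5,7,9}->{7,9} => REVISION
Constraint 4 (X != U) on D(X)={3,4,5,7} D(U)={7,9}: no change => not a revision
Total revisions = 2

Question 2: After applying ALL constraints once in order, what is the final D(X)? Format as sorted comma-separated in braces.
Constraint 1 (X < Y) on D(X)={3,4,5,7,8,9} D(Y)={3,5,6,7,8}: X {3,4,5,7,8,9}->{3,4,5,7}; Y {3,5,6,7,8}->{5,6,7,8}
Constraint 2 (X != W) on D(X)={3,4,5,7} D(W)={2,3,4,5,6,7}: no change
Constraint 3 (Y < U) on D(Y)={5,6,7,8} D(U)={2,3,4,5,7,9}: U {2,3,4,5,7,9}->{7,9}
Constraint 4 (X != U) on D(X)={3,4,5,7} D(U)={7,9}: no change
So after all 4 constraints: D(X) = {3,4,5,7}

Answer: {3,4,5,7}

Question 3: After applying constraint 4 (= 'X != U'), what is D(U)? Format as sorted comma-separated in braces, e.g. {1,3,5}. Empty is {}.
Constraint 1 (X < Y) on D(X)={3,4,5,7,8,9} D(Y)={3,5,6,7,8}: X {3,4,5,7,8,9}->{3,4,5,7}; Y {3,5,6,7,8}->{5,6,7,8}
Constraint 2 (X != W) on D(X)={3,4,5,7} D(W)={2,3,4,5,6,7}: no change
Constraint 3 (Y < U) on D(Y)={5,6,7,8} D(U)={2,3,4,5,7,9}: U {2,3,4,5,7,9}->{7,9}
Constraint 4 (X != U) on D(X)={3,4,5,7} D(U)={7,9}: no change
So after constraint 4: D(U) = {7,9}

Answer: {7,9}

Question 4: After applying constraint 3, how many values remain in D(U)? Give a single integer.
Constraint 1 (X < Y) on D(X)={3,4,5,7,8,9} D(Y)={3,5,6,7,8}: X {3,4,5,7,8,9}->{3,4,5,7}; Y {3,5,6,7,8}->{5,6,7,8}
Constraint 2 (X != W) on D(X)={3,4,5,7} D(W)={2,3,4,5,6,7}: no change
Constraint 3 (Y < U) on D(Y)={5,6,7,8} D(U)={2,3,4,5,7,9}: U {2,3,4,5,7,9}->{7,9}
So after constraint 3: D(U)={7,9}, size = 2

Answer: 2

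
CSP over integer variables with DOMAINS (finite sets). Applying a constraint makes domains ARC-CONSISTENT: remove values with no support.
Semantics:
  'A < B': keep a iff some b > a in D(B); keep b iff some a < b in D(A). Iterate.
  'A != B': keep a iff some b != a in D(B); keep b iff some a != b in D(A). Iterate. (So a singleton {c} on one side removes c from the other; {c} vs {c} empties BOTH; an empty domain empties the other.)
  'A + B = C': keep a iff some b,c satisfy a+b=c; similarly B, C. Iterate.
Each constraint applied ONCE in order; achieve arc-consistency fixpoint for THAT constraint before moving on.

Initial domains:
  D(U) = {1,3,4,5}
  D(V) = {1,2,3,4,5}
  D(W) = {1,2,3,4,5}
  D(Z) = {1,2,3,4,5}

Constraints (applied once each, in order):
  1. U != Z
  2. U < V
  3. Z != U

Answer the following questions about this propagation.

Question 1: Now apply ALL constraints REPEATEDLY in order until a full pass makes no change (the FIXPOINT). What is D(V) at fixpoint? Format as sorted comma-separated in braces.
pass 0 (initial): D(V)={1,2,3,4,5}
pass 1: U {1,3,4,5}->{1,3,4}; V {1,2,3,4,5}->{2,3,4,5}
pass 2: no change
Fixpoint after 2 passes: D(V) = {2,3,4,5}

Answer: {2,3,4,5}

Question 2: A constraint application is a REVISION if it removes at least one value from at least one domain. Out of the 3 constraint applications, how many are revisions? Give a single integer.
Constraint 1 (U != Z) on D(U)={1,3,4,5} D(Z)={1,2,3,4,5}: no change => not a revision
Constraint 2 (U < V) on D(U)={1,3,4,5} D(V)={1,2,3,4,5}: U {1,3,4,5}->{1,3,4}; V {1,2,3,4,5}->{2,3,4,5} => REVISION
Constraint 3 (Z != U) on D(Z)={1,2,3,4,5} D(U)={1,3,4}: no change => not a revision
Total revisions = 1

Answer: 1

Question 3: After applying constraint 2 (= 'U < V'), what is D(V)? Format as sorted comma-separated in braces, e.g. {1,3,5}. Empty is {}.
Constraint 1 (U != Z) on D(U)={1,3,4,5} D(Z)={1,2,3,4,5}: no change
Constraint 2 (U < V) on D(U)={1,3,4,5} D(V)={1,2,3,4,5}: U {1,3,4,5}->{1,3,4}; V {1,2,3,4,5}->{2,3,4,5}
So after constraint 2: D(V) = {2,3,4,5}

Answer: {2,3,4,5}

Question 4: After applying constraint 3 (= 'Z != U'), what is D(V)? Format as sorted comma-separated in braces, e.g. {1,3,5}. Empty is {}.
Answer: {2,3,4,5}

Derivation:
Constraint 1 (U != Z) on D(U)={1,3,4,5} D(Z)={1,2,3,4,5}: no change
Constraint 2 (U < V) on D(U)={1,3,4,5} D(V)={1,2,3,4,5}: U {1,3,4,5}->{1,3,4}; V {1,2,3,4,5}->{2,3,4,5}
Constraint 3 (Z != U) on D(Z)={1,2,3,4,5} D(U)={1,3,4}: no change
So after constraint 3: D(V) = {2,3,4,5}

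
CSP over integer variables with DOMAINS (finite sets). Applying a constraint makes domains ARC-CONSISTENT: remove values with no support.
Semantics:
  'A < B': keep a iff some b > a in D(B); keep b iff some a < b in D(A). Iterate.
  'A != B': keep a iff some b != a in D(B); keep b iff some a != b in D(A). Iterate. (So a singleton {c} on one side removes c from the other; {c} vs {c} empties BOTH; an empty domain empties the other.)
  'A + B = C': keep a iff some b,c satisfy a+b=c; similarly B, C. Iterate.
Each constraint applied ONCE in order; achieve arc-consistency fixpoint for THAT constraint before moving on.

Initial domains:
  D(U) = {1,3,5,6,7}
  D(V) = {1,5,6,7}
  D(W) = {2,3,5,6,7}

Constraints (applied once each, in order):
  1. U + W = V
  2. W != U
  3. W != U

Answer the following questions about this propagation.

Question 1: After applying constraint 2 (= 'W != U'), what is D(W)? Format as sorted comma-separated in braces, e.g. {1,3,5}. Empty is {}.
Answer: {2,3,5,6}

Derivation:
Constraint 1 (U + W = V) on D(U)={1,3,5,6,7} D(W)={2,3,5,6,7} D(V)={1,5,6,7}: U {1,3,5,6,7}->{1,3,5}; W {2,3,5,6,7}->{2,3,5,6}; V {1,5,6,7}->{5,6,7}
Constraint 2 (W != U) on D(W)={2,3,5,6} D(U)={1,3,5}: no change
So after constraint 2: D(W) = {2,3,5,6}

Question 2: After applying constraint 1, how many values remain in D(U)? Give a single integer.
Constraint 1 (U + W = V) on D(U)={1,3,5,6,7} D(W)={2,3,5,6,7} D(V)={1,5,6,7}: U {1,3,5,6,7}->{1,3,5}; W {2,3,5,6,7}->{2,3,5,6}; V {1,5,6,7}->{5,6,7}
So after constraint 1: D(U)={1,3,5}, size = 3

Answer: 3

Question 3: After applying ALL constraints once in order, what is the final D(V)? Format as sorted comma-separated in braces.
Constraint 1 (U + W = V) on D(U)={1,3,5,6,7} D(W)={2,3,5,6,7} D(V)={1,5,6,7}: U {1,3,5,6,7}->{1,3,5}; W {2,3,5,6,7}->{2,3,5,6}; V {1,5,6,7}->{5,6,7}
Constraint 2 (W != U) on D(W)={2,3,5,6} D(U)={1,3,5}: no change
Constraint 3 (W != U) on D(W)={2,3,5,6} D(U)={1,3,5}: no change
So after all 3 constraints: D(V) = {5,6,7}

Answer: {5,6,7}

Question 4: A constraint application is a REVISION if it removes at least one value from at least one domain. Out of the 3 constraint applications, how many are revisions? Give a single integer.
Answer: 1

Derivation:
Constraint 1 (U + W = V) on D(U)={1,3,5,6,7} D(W)={2,3,5,6,7} D(V)={1,5,6,7}: U {1,3,5,6,7}->{1,3,5}; W {2,3,5,6,7}->{2,3,5,6}; V {1,5,6,7}->{5,6,7} => REVISION
Constraint 2 (W != U) on D(W)={2,3,5,6} D(U)={1,3,5}: no change => not a revision
Constraint 3 (W != U) on D(W)={2,3,5,6} D(U)={1,3,5}: no change => not a revision
Total revisions = 1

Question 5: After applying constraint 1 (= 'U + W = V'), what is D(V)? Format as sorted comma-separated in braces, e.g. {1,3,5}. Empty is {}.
Constraint 1 (U + W = V) on D(U)={1,3,5,6,7} D(W)={2,3,5,6,7} D(V)={1,5,6,7}: U {1,3,5,6,7}->{1,3,5}; W {2,3,5,6,7}->{2,3,5,6}; V {1,5,6,7}->{5,6,7}
So after constraint 1: D(V) = {5,6,7}

Answer: {5,6,7}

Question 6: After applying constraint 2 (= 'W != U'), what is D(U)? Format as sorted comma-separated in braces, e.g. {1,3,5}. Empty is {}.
Answer: {1,3,5}

Derivation:
Constraint 1 (U + W = V) on D(U)={1,3,5,6,7} D(W)={2,3,5,6,7} D(V)={1,5,6,7}: U {1,3,5,6,7}->{1,3,5}; W {2,3,5,6,7}->{2,3,5,6}; V {1,5,6,7}->{5,6,7}
Constraint 2 (W != U) on D(W)={2,3,5,6} D(U)={1,3,5}: no change
So after constraint 2: D(U) = {1,3,5}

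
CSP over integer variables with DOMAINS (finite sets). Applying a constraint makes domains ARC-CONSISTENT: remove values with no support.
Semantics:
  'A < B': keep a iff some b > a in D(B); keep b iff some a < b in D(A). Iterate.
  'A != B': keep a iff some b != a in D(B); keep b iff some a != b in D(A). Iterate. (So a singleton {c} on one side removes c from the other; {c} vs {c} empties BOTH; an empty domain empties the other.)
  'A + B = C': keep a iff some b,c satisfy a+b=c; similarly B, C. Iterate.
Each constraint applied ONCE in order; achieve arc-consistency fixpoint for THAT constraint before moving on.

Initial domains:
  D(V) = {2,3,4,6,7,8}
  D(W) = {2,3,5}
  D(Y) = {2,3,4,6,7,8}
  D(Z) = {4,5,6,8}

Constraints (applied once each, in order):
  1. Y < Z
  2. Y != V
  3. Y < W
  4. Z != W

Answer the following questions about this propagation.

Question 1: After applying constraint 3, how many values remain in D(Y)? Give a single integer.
Constraint 1 (Y < Z) on D(Y)={2,3,4,6,7,8} D(Z)={4,5,6,8}: Y {2,3,4,6,7,8}->{2,3,4,6,7}
Constraint 2 (Y != V) on D(Y)={2,3,4,6,7} D(V)={2,3,4,6,7,8}: no change
Constraint 3 (Y < W) on D(Y)={2,3,4,6,7} D(W)={2,3,5}: Y {2,3,4,6,7}->{2,3,4}; W {2,3,5}->{3,5}
So after constraint 3: D(Y)={2,3,4}, size = 3

Answer: 3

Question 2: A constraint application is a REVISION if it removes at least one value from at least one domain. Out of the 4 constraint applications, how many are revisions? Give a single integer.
Answer: 2

Derivation:
Constraint 1 (Y < Z) on D(Y)={2,3,4,6,7,8} D(Z)={4,5,6,8}: Y {2,3,4,6,7,8}->{2,3,4,6,7} => REVISION
Constraint 2 (Y != V) on D(Y)={2,3,4,6,7} D(V)={2,3,4,6,7,8}: no change => not a revision
Constraint 3 (Y < W) on D(Y)={2,3,4,6,7} D(W)={2,3,5}: Y {2,3,4,6,7}->{2,3,4}; W {2,3,5}->{3,5} => REVISION
Constraint 4 (Z != W) on D(Z)={4,5,6,8} D(W)={3,5}: no change => not a revision
Total revisions = 2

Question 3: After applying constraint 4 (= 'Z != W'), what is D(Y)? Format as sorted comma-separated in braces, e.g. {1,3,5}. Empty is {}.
Constraint 1 (Y < Z) on D(Y)={2,3,4,6,7,8} D(Z)={4,5,6,8}: Y {2,3,4,6,7,8}->{2,3,4,6,7}
Constraint 2 (Y != V) on D(Y)={2,3,4,6,7} D(V)={2,3,4,6,7,8}: no change
Constraint 3 (Y < W) on D(Y)={2,3,4,6,7} D(W)={2,3,5}: Y {2,3,4,6,7}->{2,3,4}; W {2,3,5}->{3,5}
Constraint 4 (Z != W) on D(Z)={4,5,6,8} D(W)={3,5}: no change
So after constraint 4: D(Y) = {2,3,4}

Answer: {2,3,4}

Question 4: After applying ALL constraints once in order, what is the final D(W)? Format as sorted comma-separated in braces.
Constraint 1 (Y < Z) on D(Y)={2,3,4,6,7,8} D(Z)={4,5,6,8}: Y {2,3,4,6,7,8}->{2,3,4,6,7}
Constraint 2 (Y != V) on D(Y)={2,3,4,6,7} D(V)={2,3,4,6,7,8}: no change
Constraint 3 (Y < W) on D(Y)={2,3,4,6,7} D(W)={2,3,5}: Y {2,3,4,6,7}->{2,3,4}; W {2,3,5}->{3,5}
Constraint 4 (Z != W) on D(Z)={4,5,6,8} D(W)={3,5}: no change
So after all 4 constraints: D(W) = {3,5}

Answer: {3,5}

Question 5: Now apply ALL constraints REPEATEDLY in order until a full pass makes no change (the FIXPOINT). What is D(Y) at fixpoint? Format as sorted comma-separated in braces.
pass 0 (initial): D(Y)={2,3,4,6,7,8}
pass 1: W {2,3,5}->{3,5}; Y {2,3,4,6,7,8}->{2,3,4}
pass 2: no change
Fixpoint after 2 passes: D(Y) = {2,3,4}

Answer: {2,3,4}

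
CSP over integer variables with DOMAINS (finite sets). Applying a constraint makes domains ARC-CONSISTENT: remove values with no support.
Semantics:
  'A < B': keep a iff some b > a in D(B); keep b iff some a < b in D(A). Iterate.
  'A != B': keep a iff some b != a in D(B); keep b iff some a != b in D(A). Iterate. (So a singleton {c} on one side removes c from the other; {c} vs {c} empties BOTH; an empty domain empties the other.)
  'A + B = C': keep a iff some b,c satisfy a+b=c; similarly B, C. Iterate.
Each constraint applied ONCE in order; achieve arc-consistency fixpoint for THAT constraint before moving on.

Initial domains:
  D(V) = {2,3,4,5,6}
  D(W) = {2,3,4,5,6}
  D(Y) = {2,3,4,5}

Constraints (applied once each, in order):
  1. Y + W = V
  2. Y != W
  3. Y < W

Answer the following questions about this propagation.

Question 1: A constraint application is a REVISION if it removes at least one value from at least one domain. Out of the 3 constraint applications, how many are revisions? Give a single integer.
Constraint 1 (Y + W = V) on D(Y)={2,3,4,5} D(W)={2,3,4,5,6} D(V)={2,3,4,5,6}: Y {2,3,4,5}->{2,3,4}; W {2,3,4,5,6}->{2,3,4}; V {2,3,4,5,6}->{4,5,6} => REVISION
Constraint 2 (Y != W) on D(Y)={2,3,4} D(W)={2,3,4}: no change => not a revision
Constraint 3 (Y < W) on D(Y)={2,3,4} D(W)={2,3,4}: Y {2,3,4}->{2,3}; W {2,3,4}->{3,4} => REVISION
Total revisions = 2

Answer: 2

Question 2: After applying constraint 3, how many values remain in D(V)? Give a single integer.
Constraint 1 (Y + W = V) on D(Y)={2,3,4,5} D(W)={2,3,4,5,6} D(V)={2,3,4,5,6}: Y {2,3,4,5}->{2,3,4}; W {2,3,4,5,6}->{2,3,4}; V {2,3,4,5,6}->{4,5,6}
Constraint 2 (Y != W) on D(Y)={2,3,4} D(W)={2,3,4}: no change
Constraint 3 (Y < W) on D(Y)={2,3,4} D(W)={2,3,4}: Y {2,3,4}->{2,3}; W {2,3,4}->{3,4}
So after constraint 3: D(V)={4,5,6}, size = 3

Answer: 3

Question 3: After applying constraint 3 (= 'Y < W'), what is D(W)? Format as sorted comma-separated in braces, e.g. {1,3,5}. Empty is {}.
Answer: {3,4}

Derivation:
Constraint 1 (Y + W = V) on D(Y)={2,3,4,5} D(W)={2,3,4,5,6} D(V)={2,3,4,5,6}: Y {2,3,4,5}->{2,3,4}; W {2,3,4,5,6}->{2,3,4}; V {2,3,4,5,6}->{4,5,6}
Constraint 2 (Y != W) on D(Y)={2,3,4} D(W)={2,3,4}: no change
Constraint 3 (Y < W) on D(Y)={2,3,4} D(W)={2,3,4}: Y {2,3,4}->{2,3}; W {2,3,4}->{3,4}
So after constraint 3: D(W) = {3,4}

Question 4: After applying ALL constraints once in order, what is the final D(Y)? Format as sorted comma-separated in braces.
Answer: {2,3}

Derivation:
Constraint 1 (Y + W = V) on D(Y)={2,3,4,5} D(W)={2,3,4,5,6} D(V)={2,3,4,5,6}: Y {2,3,4,5}->{2,3,4}; W {2,3,4,5,6}->{2,3,4}; V {2,3,4,5,6}->{4,5,6}
Constraint 2 (Y != W) on D(Y)={2,3,4} D(W)={2,3,4}: no change
Constraint 3 (Y < W) on D(Y)={2,3,4} D(W)={2,3,4}: Y {2,3,4}->{2,3}; W {2,3,4}->{3,4}
So after all 3 constraints: D(Y) = {2,3}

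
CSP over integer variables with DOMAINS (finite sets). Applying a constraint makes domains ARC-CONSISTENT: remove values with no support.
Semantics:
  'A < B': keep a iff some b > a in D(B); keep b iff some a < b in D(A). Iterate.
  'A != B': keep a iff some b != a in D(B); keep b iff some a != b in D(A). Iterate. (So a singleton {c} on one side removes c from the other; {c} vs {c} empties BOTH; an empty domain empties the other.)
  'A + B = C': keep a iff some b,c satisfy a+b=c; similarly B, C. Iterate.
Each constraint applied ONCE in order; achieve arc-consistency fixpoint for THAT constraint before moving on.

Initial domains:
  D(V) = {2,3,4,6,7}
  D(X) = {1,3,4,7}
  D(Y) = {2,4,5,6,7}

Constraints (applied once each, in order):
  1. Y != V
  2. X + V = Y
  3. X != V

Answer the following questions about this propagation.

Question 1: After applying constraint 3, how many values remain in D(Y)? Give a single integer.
Constraint 1 (Y != V) on D(Y)={2,4,5,6,7} D(V)={2,3,4,6,7}: no change
Constraint 2 (X + V = Y) on D(X)={1,3,4,7} D(V)={2,3,4,6,7} D(Y)={2,4,5,6,7}: X {1,3,4,7}->{1,3,4}; V {2,3,4,6,7}->{2,3,4,6}; Y {2,4,5,6,7}->{4,5,6,7}
Constraint 3 (X != V) on D(X)={1,3,4} D(V)={2,3,4,6}: no change
So after constraint 3: D(Y)={4,5,6,7}, size = 4

Answer: 4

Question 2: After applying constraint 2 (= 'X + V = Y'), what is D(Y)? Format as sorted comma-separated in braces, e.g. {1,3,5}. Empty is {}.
Constraint 1 (Y != V) on D(Y)={2,4,5,6,7} D(V)={2,3,4,6,7}: no change
Constraint 2 (X + V = Y) on D(X)={1,3,4,7} D(V)={2,3,4,6,7} D(Y)={2,4,5,6,7}: X {1,3,4,7}->{1,3,4}; V {2,3,4,6,7}->{2,3,4,6}; Y {2,4,5,6,7}->{4,5,6,7}
So after constraint 2: D(Y) = {4,5,6,7}

Answer: {4,5,6,7}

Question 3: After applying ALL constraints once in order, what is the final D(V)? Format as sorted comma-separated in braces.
Answer: {2,3,4,6}

Derivation:
Constraint 1 (Y != V) on D(Y)={2,4,5,6,7} D(V)={2,3,4,6,7}: no change
Constraint 2 (X + V = Y) on D(X)={1,3,4,7} D(V)={2,3,4,6,7} D(Y)={2,4,5,6,7}: X {1,3,4,7}->{1,3,4}; V {2,3,4,6,7}->{2,3,4,6}; Y {2,4,5,6,7}->{4,5,6,7}
Constraint 3 (X != V) on D(X)={1,3,4} D(V)={2,3,4,6}: no change
So after all 3 constraints: D(V) = {2,3,4,6}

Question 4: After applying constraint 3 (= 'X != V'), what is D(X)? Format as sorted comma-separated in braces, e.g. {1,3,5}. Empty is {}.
Constraint 1 (Y != V) on D(Y)={2,4,5,6,7} D(V)={2,3,4,6,7}: no change
Constraint 2 (X + V = Y) on D(X)={1,3,4,7} D(V)={2,3,4,6,7} D(Y)={2,4,5,6,7}: X {1,3,4,7}->{1,3,4}; V {2,3,4,6,7}->{2,3,4,6}; Y {2,4,5,6,7}->{4,5,6,7}
Constraint 3 (X != V) on D(X)={1,3,4} D(V)={2,3,4,6}: no change
So after constraint 3: D(X) = {1,3,4}

Answer: {1,3,4}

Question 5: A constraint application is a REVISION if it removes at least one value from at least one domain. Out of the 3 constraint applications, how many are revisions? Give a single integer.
Answer: 1

Derivation:
Constraint 1 (Y != V) on D(Y)={2,4,5,6,7} D(V)={2,3,4,6,7}: no change => not a revision
Constraint 2 (X + V = Y) on D(X)={1,3,4,7} D(V)={2,3,4,6,7} D(Y)={2,4,5,6,7}: X {1,3,4,7}->{1,3,4}; V {2,3,4,6,7}->{2,3,4,6}; Y {2,4,5,6,7}->{4,5,6,7} => REVISION
Constraint 3 (X != V) on D(X)={1,3,4} D(V)={2,3,4,6}: no change => not a revision
Total revisions = 1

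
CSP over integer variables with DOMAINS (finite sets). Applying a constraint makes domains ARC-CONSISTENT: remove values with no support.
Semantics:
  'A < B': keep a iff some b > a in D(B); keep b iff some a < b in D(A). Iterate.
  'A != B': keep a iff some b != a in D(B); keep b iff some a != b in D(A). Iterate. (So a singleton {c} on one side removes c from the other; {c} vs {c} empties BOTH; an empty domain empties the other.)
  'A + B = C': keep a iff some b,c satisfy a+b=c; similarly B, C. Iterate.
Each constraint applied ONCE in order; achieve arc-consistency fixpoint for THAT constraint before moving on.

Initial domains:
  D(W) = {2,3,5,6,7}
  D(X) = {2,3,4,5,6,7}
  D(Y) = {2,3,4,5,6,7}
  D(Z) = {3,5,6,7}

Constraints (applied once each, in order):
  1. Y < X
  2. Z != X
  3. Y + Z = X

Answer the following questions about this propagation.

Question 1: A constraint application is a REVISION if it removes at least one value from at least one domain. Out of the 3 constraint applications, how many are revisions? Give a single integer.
Constraint 1 (Y < X) on D(Y)={2,3,4,5,6,7} D(X)={2,3,4,5,6,7}: Y {2,3,4,5,6,7}->{2,3,4,5,6}; X {2,3,4,5,6,7}->{3,4,5,6,7} => REVISION
Constraint 2 (Z != X) on D(Z)={3,5,6,7} D(X)={3,4,5,6,7}: no change => not a revision
Constraint 3 (Y + Z = X) on D(Y)={2,3,4,5,6} D(Z)={3,5,6,7} D(X)={3,4,5,6,7}: Y {2,3,4,5,6}->{2,3,4}; Z {3,5,6,7}->{3,5}; X {3,4,5,6,7}->{5,6,7} => REVISION
Total revisions = 2

Answer: 2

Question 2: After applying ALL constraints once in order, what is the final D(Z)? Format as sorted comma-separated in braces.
Constraint 1 (Y < X) on D(Y)={2,3,4,5,6,7} D(X)={2,3,4,5,6,7}: Y {2,3,4,5,6,7}->{2,3,4,5,6}; X {2,3,4,5,6,7}->{3,4,5,6,7}
Constraint 2 (Z != X) on D(Z)={3,5,6,7} D(X)={3,4,5,6,7}: no change
Constraint 3 (Y + Z = X) on D(Y)={2,3,4,5,6} D(Z)={3,5,6,7} D(X)={3,4,5,6,7}: Y {2,3,4,5,6}->{2,3,4}; Z {3,5,6,7}->{3,5}; X {3,4,5,6,7}->{5,6,7}
So after all 3 constraints: D(Z) = {3,5}

Answer: {3,5}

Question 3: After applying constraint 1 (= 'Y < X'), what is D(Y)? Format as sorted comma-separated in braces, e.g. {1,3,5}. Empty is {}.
Answer: {2,3,4,5,6}

Derivation:
Constraint 1 (Y < X) on D(Y)={2,3,4,5,6,7} D(X)={2,3,4,5,6,7}: Y {2,3,4,5,6,7}->{2,3,4,5,6}; X {2,3,4,5,6,7}->{3,4,5,6,7}
So after constraint 1: D(Y) = {2,3,4,5,6}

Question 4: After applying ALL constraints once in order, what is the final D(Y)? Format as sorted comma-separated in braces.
Answer: {2,3,4}

Derivation:
Constraint 1 (Y < X) on D(Y)={2,3,4,5,6,7} D(X)={2,3,4,5,6,7}: Y {2,3,4,5,6,7}->{2,3,4,5,6}; X {2,3,4,5,6,7}->{3,4,5,6,7}
Constraint 2 (Z != X) on D(Z)={3,5,6,7} D(X)={3,4,5,6,7}: no change
Constraint 3 (Y + Z = X) on D(Y)={2,3,4,5,6} D(Z)={3,5,6,7} D(X)={3,4,5,6,7}: Y {2,3,4,5,6}->{2,3,4}; Z {3,5,6,7}->{3,5}; X {3,4,5,6,7}->{5,6,7}
So after all 3 constraints: D(Y) = {2,3,4}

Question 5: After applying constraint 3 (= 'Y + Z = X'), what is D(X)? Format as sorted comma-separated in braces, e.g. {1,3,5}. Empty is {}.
Constraint 1 (Y < X) on D(Y)={2,3,4,5,6,7} D(X)={2,3,4,5,6,7}: Y {2,3,4,5,6,7}->{2,3,4,5,6}; X {2,3,4,5,6,7}->{3,4,5,6,7}
Constraint 2 (Z != X) on D(Z)={3,5,6,7} D(X)={3,4,5,6,7}: no change
Constraint 3 (Y + Z = X) on D(Y)={2,3,4,5,6} D(Z)={3,5,6,7} D(X)={3,4,5,6,7}: Y {2,3,4,5,6}->{2,3,4}; Z {3,5,6,7}->{3,5}; X {3,4,5,6,7}->{5,6,7}
So after constraint 3: D(X) = {5,6,7}

Answer: {5,6,7}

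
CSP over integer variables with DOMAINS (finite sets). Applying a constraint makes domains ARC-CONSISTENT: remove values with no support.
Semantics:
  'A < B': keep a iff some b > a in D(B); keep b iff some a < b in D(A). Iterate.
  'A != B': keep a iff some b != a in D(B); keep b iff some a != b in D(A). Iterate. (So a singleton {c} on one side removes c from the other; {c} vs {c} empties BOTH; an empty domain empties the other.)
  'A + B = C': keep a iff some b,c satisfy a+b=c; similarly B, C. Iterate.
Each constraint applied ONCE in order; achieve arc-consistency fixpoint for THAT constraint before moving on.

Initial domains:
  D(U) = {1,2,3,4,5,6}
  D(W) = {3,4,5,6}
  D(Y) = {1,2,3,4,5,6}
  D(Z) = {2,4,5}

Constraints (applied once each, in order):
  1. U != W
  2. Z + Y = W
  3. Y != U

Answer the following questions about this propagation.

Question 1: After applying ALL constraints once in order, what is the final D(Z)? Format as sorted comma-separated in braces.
Constraint 1 (U != W) on D(U)={1,2,3,4,5,6} D(W)={3,4,5,6}: no change
Constraint 2 (Z + Y = W) on D(Z)={2,4,5} D(Y)={1,2,3,4,5,6} D(W)={3,4,5,6}: Y {1,2,3,4,5,6}->{1,2,3,4}
Constraint 3 (Y != U) on D(Y)={1,2,3,4} D(U)={1,2,3,4,5,6}: no change
So after all 3 constraints: D(Z) = {2,4,5}

Answer: {2,4,5}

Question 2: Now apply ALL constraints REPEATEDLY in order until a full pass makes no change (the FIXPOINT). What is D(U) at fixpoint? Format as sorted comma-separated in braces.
pass 0 (initial): D(U)={1,2,3,4,5,6}
pass 1: Y {1,2,3,4,5,6}->{1,2,3,4}
pass 2: no change
Fixpoint after 2 passes: D(U) = {1,2,3,4,5,6}

Answer: {1,2,3,4,5,6}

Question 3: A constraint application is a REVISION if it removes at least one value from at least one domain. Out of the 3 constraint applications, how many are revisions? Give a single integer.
Constraint 1 (U != W) on D(U)={1,2,3,4,5,6} D(W)={3,4,5,6}: no change => not a revision
Constraint 2 (Z + Y = W) on D(Z)={2,4,5} D(Y)={1,2,3,4,5,6} D(W)={3,4,5,6}: Y {1,2,3,4,5,6}->{1,2,3,4} => REVISION
Constraint 3 (Y != U) on D(Y)={1,2,3,4} D(U)={1,2,3,4,5,6}: no change => not a revision
Total revisions = 1

Answer: 1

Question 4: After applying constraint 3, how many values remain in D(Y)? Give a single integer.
Constraint 1 (U != W) on D(U)={1,2,3,4,5,6} D(W)={3,4,5,6}: no change
Constraint 2 (Z + Y = W) on D(Z)={2,4,5} D(Y)={1,2,3,4,5,6} D(W)={3,4,5,6}: Y {1,2,3,4,5,6}->{1,2,3,4}
Constraint 3 (Y != U) on D(Y)={1,2,3,4} D(U)={1,2,3,4,5,6}: no change
So after constraint 3: D(Y)={1,2,3,4}, size = 4

Answer: 4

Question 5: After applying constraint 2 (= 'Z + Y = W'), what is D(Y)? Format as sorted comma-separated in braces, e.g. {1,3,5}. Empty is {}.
Constraint 1 (U != W) on D(U)={1,2,3,4,5,6} D(W)={3,4,5,6}: no change
Constraint 2 (Z + Y = W) on D(Z)={2,4,5} D(Y)={1,2,3,4,5,6} D(W)={3,4,5,6}: Y {1,2,3,4,5,6}->{1,2,3,4}
So after constraint 2: D(Y) = {1,2,3,4}

Answer: {1,2,3,4}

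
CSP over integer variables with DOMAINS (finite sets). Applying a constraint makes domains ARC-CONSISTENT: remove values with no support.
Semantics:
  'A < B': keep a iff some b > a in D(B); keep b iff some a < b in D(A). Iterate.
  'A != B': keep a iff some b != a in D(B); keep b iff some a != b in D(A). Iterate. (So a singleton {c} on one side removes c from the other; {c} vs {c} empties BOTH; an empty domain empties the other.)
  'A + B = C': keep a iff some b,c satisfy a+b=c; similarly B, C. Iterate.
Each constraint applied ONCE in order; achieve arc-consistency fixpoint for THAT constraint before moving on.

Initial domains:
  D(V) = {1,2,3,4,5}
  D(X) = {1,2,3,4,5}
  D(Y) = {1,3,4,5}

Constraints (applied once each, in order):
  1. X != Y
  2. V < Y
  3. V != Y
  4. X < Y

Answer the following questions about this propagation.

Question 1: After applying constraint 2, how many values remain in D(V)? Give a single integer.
Constraint 1 (X != Y) on D(X)={1,2,3,4,5} D(Y)={1,3,4,5}: no change
Constraint 2 (V < Y) on D(V)={1,2,3,4,5} D(Y)={1,3,4,5}: V {1,2,3,4,5}->{1,2,3,4}; Y {1,3,4,5}->{3,4,5}
So after constraint 2: D(V)={1,2,3,4}, size = 4

Answer: 4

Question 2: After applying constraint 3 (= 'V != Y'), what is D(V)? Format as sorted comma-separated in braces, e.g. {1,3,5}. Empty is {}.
Constraint 1 (X != Y) on D(X)={1,2,3,4,5} D(Y)={1,3,4,5}: no change
Constraint 2 (V < Y) on D(V)={1,2,3,4,5} D(Y)={1,3,4,5}: V {1,2,3,4,5}->{1,2,3,4}; Y {1,3,4,5}->{3,4,5}
Constraint 3 (V != Y) on D(V)={1,2,3,4} D(Y)={3,4,5}: no change
So after constraint 3: D(V) = {1,2,3,4}

Answer: {1,2,3,4}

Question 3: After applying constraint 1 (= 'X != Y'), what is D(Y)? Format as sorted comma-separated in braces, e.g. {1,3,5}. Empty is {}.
Answer: {1,3,4,5}

Derivation:
Constraint 1 (X != Y) on D(X)={1,2,3,4,5} D(Y)={1,3,4,5}: no change
So after constraint 1: D(Y) = {1,3,4,5}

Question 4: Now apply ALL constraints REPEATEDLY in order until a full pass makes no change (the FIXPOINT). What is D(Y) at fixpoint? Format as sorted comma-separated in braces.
Answer: {3,4,5}

Derivation:
pass 0 (initial): D(Y)={1,3,4,5}
pass 1: V {1,2,3,4,5}->{1,2,3,4}; X {1,2,3,4,5}->{1,2,3,4}; Y {1,3,4,5}->{3,4,5}
pass 2: no change
Fixpoint after 2 passes: D(Y) = {3,4,5}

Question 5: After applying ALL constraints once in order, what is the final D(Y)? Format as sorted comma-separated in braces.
Constraint 1 (X != Y) on D(X)={1,2,3,4,5} D(Y)={1,3,4,5}: no change
Constraint 2 (V < Y) on D(V)={1,2,3,4,5} D(Y)={1,3,4,5}: V {1,2,3,4,5}->{1,2,3,4}; Y {1,3,4,5}->{3,4,5}
Constraint 3 (V != Y) on D(V)={1,2,3,4} D(Y)={3,4,5}: no change
Constraint 4 (X < Y) on D(X)={1,2,3,4,5} D(Y)={3,4,5}: X {1,2,3,4,5}->{1,2,3,4}
So after all 4 constraints: D(Y) = {3,4,5}

Answer: {3,4,5}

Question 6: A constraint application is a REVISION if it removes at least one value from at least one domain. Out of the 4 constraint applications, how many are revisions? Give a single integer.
Constraint 1 (X != Y) on D(X)={1,2,3,4,5} D(Y)={1,3,4,5}: no change => not a revision
Constraint 2 (V < Y) on D(V)={1,2,3,4,5} D(Y)={1,3,4,5}: V {1,2,3,4,5}->{1,2,3,4}; Y {1,3,4,5}->{3,4,5} => REVISION
Constraint 3 (V != Y) on D(V)={1,2,3,4} D(Y)={3,4,5}: no change => not a revision
Constraint 4 (X < Y) on D(X)={1,2,3,4,5} D(Y)={3,4,5}: X {1,2,3,4,5}->{1,2,3,4} => REVISION
Total revisions = 2

Answer: 2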